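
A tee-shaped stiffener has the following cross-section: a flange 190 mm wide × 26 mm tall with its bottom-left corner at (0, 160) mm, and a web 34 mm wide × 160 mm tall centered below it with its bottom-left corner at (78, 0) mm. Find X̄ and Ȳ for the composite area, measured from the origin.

web: A = 34 × 160 = 5440.00, centroid at (95.00, 80.00).
flange: A = 190 × 26 = 4940.00, centroid at (95.00, 173.00).
ΣA = 10380.00 mm²
ΣAX̄ = (5440.00)(95.00) + (4940.00)(95.00) = 986100.00 mm³
ΣAȲ = (5440.00)(80.00) + (4940.00)(173.00) = 1289820.00 mm³
X̄ = 986100.00 / 10380.00 = 95.00 mm
Ȳ = 1289820.00 / 10380.00 = 124.26 mm

X̄ = 95.00 mm, Ȳ = 124.26 mm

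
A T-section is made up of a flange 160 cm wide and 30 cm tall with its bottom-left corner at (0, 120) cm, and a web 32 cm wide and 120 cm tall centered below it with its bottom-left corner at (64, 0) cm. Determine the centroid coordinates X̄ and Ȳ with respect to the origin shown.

web: A = 32 × 120 = 3840.00, centroid at (80.00, 60.00).
flange: A = 160 × 30 = 4800.00, centroid at (80.00, 135.00).
ΣA = 8640.00 cm², ΣAX̄ = 691200.00 cm³, ΣAȲ = 878400.00 cm³.
X̄ = 691200.00/8640.00 = 80.00 cm; Ȳ = 878400.00/8640.00 = 101.67 cm.

X̄ = 80.00 cm, Ȳ = 101.67 cm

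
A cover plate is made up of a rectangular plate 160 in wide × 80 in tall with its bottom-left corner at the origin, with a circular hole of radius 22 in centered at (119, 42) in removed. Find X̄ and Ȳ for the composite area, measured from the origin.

plate: A = 160 × 80 = 12800.00, centroid at (80.00, 40.00).
hole: A = −π·22² = -1520.53, centroid at (119.00, 42.00).
ΣA = 11279.47 in², ΣAX̄ = 843056.83 in³, ΣAȲ = 448137.70 in³.
X̄ = 843056.83/11279.47 = 74.74 in; Ȳ = 448137.70/11279.47 = 39.73 in.

X̄ = 74.74 in, Ȳ = 39.73 in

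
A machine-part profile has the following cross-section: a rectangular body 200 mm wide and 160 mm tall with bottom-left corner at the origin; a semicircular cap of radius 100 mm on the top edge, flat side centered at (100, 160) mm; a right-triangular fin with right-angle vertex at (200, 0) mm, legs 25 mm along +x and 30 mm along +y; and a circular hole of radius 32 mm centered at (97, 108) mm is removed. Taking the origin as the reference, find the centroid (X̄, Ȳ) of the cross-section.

rectangular body: A = 200 × 160 = 32000.00, centroid at (100.00, 80.00).
semicircular top: A = ½π·100² = 15707.96, centroid at (100.00, 202.44).
triangular fin: A = ½·25·30 = 375.00, centroid at (208.33, 10.00).
hole: A = −π·32² = -3216.99, centroid at (97.00, 108.00).
ΣA = 44865.97 mm²
ΣAX̄ = (32000.00)(100.00) + (15707.96)(100.00) + (375.00)(208.33) + (-3216.99)(97.00) = 4536873.21 mm³
ΣAȲ = (32000.00)(80.00) + (15707.96)(202.44) + (375.00)(10.00) + (-3216.99)(108.00) = 5396255.77 mm³
X̄ = 4536873.21 / 44865.97 = 101.12 mm
Ȳ = 5396255.77 / 44865.97 = 120.28 mm

X̄ = 101.12 mm, Ȳ = 120.28 mm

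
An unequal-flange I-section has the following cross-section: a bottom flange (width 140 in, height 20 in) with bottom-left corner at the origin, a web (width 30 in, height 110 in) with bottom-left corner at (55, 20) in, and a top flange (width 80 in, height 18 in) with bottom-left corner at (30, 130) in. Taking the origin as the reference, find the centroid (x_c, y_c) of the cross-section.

bottom flange: A = 140 × 20 = 2800.00, centroid at (70.00, 10.00).
web: A = 30 × 110 = 3300.00, centroid at (70.00, 75.00).
top flange: A = 80 × 18 = 1440.00, centroid at (70.00, 139.00).
ΣA = 7540.00 in²
ΣAx_c = (2800.00)(70.00) + (3300.00)(70.00) + (1440.00)(70.00) = 527800.00 in³
ΣAy_c = (2800.00)(10.00) + (3300.00)(75.00) + (1440.00)(139.00) = 475660.00 in³
x_c = 527800.00 / 7540.00 = 70.00 in
y_c = 475660.00 / 7540.00 = 63.08 in

x_c = 70.00 in, y_c = 63.08 in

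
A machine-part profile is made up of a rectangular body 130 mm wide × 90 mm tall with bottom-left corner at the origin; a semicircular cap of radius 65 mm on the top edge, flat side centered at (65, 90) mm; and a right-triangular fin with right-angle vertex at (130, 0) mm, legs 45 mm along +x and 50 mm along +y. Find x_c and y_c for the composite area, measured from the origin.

x_c = 69.62 mm, y_c = 68.12 mm

Part | A | x̄ᵢ | ȳᵢ | A·x̄ᵢ | A·ȳᵢ
rectangular body | 11700.00 | 65.00 | 45.00 | 760500.00 | 526500.00
semicircular top | 6636.61 | 65.00 | 117.59 | 431379.94 | 780378.64
triangular fin | 1125.00 | 145.00 | 16.67 | 163125.00 | 18750.00
Σ | 19461.61 |  |  | 1355004.94 | 1325628.64
x_c = 1355004.94 / 19461.61 = 69.62 mm
y_c = 1325628.64 / 19461.61 = 68.12 mm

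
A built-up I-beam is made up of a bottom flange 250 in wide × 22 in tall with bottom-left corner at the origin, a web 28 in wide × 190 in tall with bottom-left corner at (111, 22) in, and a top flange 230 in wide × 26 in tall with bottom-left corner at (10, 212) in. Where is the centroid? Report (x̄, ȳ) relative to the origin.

bottom flange: A = 250 × 22 = 5500.00, centroid at (125.00, 11.00).
web: A = 28 × 190 = 5320.00, centroid at (125.00, 117.00).
top flange: A = 230 × 26 = 5980.00, centroid at (125.00, 225.00).
ΣA = 16800.00 in², ΣAx̄ = 2100000.00 in³, ΣAȳ = 2028440.00 in³.
x̄ = 2100000.00/16800.00 = 125.00 in; ȳ = 2028440.00/16800.00 = 120.74 in.

x̄ = 125.00 in, ȳ = 120.74 in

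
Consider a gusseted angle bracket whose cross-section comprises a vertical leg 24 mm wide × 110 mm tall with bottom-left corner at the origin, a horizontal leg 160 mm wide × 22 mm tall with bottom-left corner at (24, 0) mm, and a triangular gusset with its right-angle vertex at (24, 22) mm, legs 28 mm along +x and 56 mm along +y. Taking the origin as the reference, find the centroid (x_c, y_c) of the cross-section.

Part | A | x̄ᵢ | ȳᵢ | A·x̄ᵢ | A·ȳᵢ
vertical leg | 2640.00 | 12.00 | 55.00 | 31680.00 | 145200.00
horizontal leg | 3520.00 | 104.00 | 11.00 | 366080.00 | 38720.00
gusset | 784.00 | 33.33 | 40.67 | 26133.33 | 31882.67
Σ | 6944.00 |  |  | 423893.33 | 215802.67
x_c = 423893.33 / 6944.00 = 61.04 mm
y_c = 215802.67 / 6944.00 = 31.08 mm

x_c = 61.04 mm, y_c = 31.08 mm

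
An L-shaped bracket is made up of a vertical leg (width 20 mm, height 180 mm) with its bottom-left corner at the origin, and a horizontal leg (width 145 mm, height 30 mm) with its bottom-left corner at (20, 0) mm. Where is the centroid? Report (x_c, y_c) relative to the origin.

Part | A | x̄ᵢ | ȳᵢ | A·x̄ᵢ | A·ȳᵢ
vertical leg | 3600.00 | 10.00 | 90.00 | 36000.00 | 324000.00
horizontal leg | 4350.00 | 92.50 | 15.00 | 402375.00 | 65250.00
Σ | 7950.00 |  |  | 438375.00 | 389250.00
x_c = 438375.00 / 7950.00 = 55.14 mm
y_c = 389250.00 / 7950.00 = 48.96 mm

x_c = 55.14 mm, y_c = 48.96 mm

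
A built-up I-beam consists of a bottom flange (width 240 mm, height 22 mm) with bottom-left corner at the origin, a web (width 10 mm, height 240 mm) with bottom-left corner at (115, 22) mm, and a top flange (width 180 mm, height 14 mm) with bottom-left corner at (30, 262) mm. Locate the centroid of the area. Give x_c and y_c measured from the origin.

bottom flange: A = 240 × 22 = 5280.00, centroid at (120.00, 11.00).
web: A = 10 × 240 = 2400.00, centroid at (120.00, 142.00).
top flange: A = 180 × 14 = 2520.00, centroid at (120.00, 269.00).
ΣA = 10200.00 mm², ΣAx_c = 1224000.00 mm³, ΣAy_c = 1076760.00 mm³.
x_c = 1224000.00/10200.00 = 120.00 mm; y_c = 1076760.00/10200.00 = 105.56 mm.

x_c = 120.00 mm, y_c = 105.56 mm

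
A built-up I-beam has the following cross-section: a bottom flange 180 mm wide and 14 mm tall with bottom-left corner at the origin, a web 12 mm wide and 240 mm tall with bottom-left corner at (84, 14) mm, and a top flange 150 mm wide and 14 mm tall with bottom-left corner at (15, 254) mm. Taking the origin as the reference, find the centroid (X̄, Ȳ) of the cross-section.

Part | A | x̄ᵢ | ȳᵢ | A·x̄ᵢ | A·ȳᵢ
bottom flange | 2520.00 | 90.00 | 7.00 | 226800.00 | 17640.00
web | 2880.00 | 90.00 | 134.00 | 259200.00 | 385920.00
top flange | 2100.00 | 90.00 | 261.00 | 189000.00 | 548100.00
Σ | 7500.00 |  |  | 675000.00 | 951660.00
X̄ = 675000.00 / 7500.00 = 90.00 mm
Ȳ = 951660.00 / 7500.00 = 126.89 mm

X̄ = 90.00 mm, Ȳ = 126.89 mm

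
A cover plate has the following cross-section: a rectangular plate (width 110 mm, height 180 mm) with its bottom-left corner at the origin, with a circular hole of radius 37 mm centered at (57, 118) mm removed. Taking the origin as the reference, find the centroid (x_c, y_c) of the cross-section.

plate: A = 110 × 180 = 19800.00, centroid at (55.00, 90.00).
hole: A = −π·37² = -4300.84, centroid at (57.00, 118.00).
ΣA = 15499.16 mm², ΣAx_c = 843852.10 mm³, ΣAy_c = 1274500.84 mm³.
x_c = 843852.10/15499.16 = 54.45 mm; y_c = 1274500.84/15499.16 = 82.23 mm.

x_c = 54.45 mm, y_c = 82.23 mm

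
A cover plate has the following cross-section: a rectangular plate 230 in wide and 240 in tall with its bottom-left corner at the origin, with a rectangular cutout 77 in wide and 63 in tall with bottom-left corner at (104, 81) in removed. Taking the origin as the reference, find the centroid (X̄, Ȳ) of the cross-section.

X̄ = 112.35 in, Ȳ = 120.72 in

plate: A = 230 × 240 = 55200.00, centroid at (115.00, 120.00).
hole: A = −(77 × 63) = -4851.00, centroid at (142.50, 112.50).
ΣA = 50349.00 in²
ΣAX̄ = (55200.00)(115.00) + (-4851.00)(142.50) = 5656732.50 in³
ΣAȲ = (55200.00)(120.00) + (-4851.00)(112.50) = 6078262.50 in³
X̄ = 5656732.50 / 50349.00 = 112.35 in
Ȳ = 6078262.50 / 50349.00 = 120.72 in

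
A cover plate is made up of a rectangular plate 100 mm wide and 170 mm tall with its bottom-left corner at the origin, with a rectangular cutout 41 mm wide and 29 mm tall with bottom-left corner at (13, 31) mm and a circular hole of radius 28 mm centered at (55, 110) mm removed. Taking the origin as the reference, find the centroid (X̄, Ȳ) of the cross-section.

X̄ = 50.55 mm, Ȳ = 83.91 mm

plate: A = 100 × 170 = 17000.00, centroid at (50.00, 85.00).
hole 1: A = −(41 × 29) = -1189.00, centroid at (33.50, 45.50).
hole 2: A = −π·28² = -2463.01, centroid at (55.00, 110.00).
ΣA = 13347.99 mm²
ΣAX̄ = (17000.00)(50.00) + (-1189.00)(33.50) + (-2463.01)(55.00) = 674703.02 mm³
ΣAȲ = (17000.00)(85.00) + (-1189.00)(45.50) + (-2463.01)(110.00) = 1119969.55 mm³
X̄ = 674703.02 / 13347.99 = 50.55 mm
Ȳ = 1119969.55 / 13347.99 = 83.91 mm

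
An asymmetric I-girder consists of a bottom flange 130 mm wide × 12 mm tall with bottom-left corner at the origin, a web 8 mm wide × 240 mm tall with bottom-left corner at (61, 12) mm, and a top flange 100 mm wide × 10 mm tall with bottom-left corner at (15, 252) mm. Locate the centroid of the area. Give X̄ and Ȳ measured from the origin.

X̄ = 65.00 mm, Ȳ = 116.03 mm

Part | A | x̄ᵢ | ȳᵢ | A·x̄ᵢ | A·ȳᵢ
bottom flange | 1560.00 | 65.00 | 6.00 | 101400.00 | 9360.00
web | 1920.00 | 65.00 | 132.00 | 124800.00 | 253440.00
top flange | 1000.00 | 65.00 | 257.00 | 65000.00 | 257000.00
Σ | 4480.00 |  |  | 291200.00 | 519800.00
X̄ = 291200.00 / 4480.00 = 65.00 mm
Ȳ = 519800.00 / 4480.00 = 116.03 mm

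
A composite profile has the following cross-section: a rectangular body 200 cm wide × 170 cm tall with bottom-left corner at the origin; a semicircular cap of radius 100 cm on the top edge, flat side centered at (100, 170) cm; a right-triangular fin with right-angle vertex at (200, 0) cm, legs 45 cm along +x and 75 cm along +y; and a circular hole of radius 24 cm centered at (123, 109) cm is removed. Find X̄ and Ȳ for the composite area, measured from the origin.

rectangular body: A = 200 × 170 = 34000.00, centroid at (100.00, 85.00).
semicircular top: A = ½π·100² = 15707.96, centroid at (100.00, 212.44).
triangular fin: A = ½·45·75 = 1687.50, centroid at (215.00, 25.00).
hole: A = −π·24² = -1809.56, centroid at (123.00, 109.00).
ΣA = 49585.91 cm²
ΣAX̄ = (34000.00)(100.00) + (15707.96)(100.00) + (1687.50)(215.00) + (-1809.56)(123.00) = 5111033.27 cm³
ΣAȲ = (34000.00)(85.00) + (15707.96)(212.44) + (1687.50)(25.00) + (-1809.56)(109.00) = 6071966.17 cm³
X̄ = 5111033.27 / 49585.91 = 103.07 cm
Ȳ = 6071966.17 / 49585.91 = 122.45 cm

X̄ = 103.07 cm, Ȳ = 122.45 cm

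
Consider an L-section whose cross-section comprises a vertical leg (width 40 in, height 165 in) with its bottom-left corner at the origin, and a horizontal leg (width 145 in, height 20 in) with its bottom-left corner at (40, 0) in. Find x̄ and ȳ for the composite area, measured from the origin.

Part | A | x̄ᵢ | ȳᵢ | A·x̄ᵢ | A·ȳᵢ
vertical leg | 6600.00 | 20.00 | 82.50 | 132000.00 | 544500.00
horizontal leg | 2900.00 | 112.50 | 10.00 | 326250.00 | 29000.00
Σ | 9500.00 |  |  | 458250.00 | 573500.00
x̄ = 458250.00 / 9500.00 = 48.24 in
ȳ = 573500.00 / 9500.00 = 60.37 in

x̄ = 48.24 in, ȳ = 60.37 in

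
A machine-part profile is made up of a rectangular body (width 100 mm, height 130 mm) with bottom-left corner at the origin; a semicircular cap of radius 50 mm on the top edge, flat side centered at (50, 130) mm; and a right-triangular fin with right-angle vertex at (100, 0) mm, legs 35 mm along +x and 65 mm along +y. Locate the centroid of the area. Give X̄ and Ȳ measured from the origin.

X̄ = 53.88 mm, Ȳ = 81.01 mm

Part | A | x̄ᵢ | ȳᵢ | A·x̄ᵢ | A·ȳᵢ
rectangular body | 13000.00 | 50.00 | 65.00 | 650000.00 | 845000.00
semicircular top | 3926.99 | 50.00 | 151.22 | 196349.54 | 593842.14
triangular fin | 1137.50 | 111.67 | 21.67 | 127020.83 | 24645.83
Σ | 18064.49 |  |  | 973370.37 | 1463487.97
X̄ = 973370.37 / 18064.49 = 53.88 mm
Ȳ = 1463487.97 / 18064.49 = 81.01 mm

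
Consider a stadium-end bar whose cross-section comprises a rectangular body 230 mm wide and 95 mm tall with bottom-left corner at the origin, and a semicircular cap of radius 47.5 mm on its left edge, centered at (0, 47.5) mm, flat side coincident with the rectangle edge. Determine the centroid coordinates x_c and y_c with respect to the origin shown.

x_c = 96.14 mm, y_c = 47.50 mm

rectangular body: A = 230 × 95 = 21850.00, centroid at (115.00, 47.50).
semicircular end: A = ½π·47.5² = 3544.11, centroid at (-20.16, 47.50).
ΣA = 25394.11 mm², ΣAx_c = 2441302.08 mm³, ΣAy_c = 1206220.19 mm³.
x_c = 2441302.08/25394.11 = 96.14 mm; y_c = 1206220.19/25394.11 = 47.50 mm.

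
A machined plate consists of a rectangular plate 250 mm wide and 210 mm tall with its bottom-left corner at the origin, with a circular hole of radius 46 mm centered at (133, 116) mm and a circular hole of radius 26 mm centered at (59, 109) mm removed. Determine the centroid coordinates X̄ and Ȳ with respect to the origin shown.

X̄ = 126.99 mm, Ȳ = 103.13 mm

plate: A = 250 × 210 = 52500.00, centroid at (125.00, 105.00).
hole 1: A = −π·46² = -6647.61, centroid at (133.00, 116.00).
hole 2: A = −π·26² = -2123.72, centroid at (59.00, 109.00).
ΣA = 43728.67 mm²
ΣAX̄ = (52500.00)(125.00) + (-6647.61)(133.00) + (-2123.72)(59.00) = 5553068.58 mm³
ΣAȲ = (52500.00)(105.00) + (-6647.61)(116.00) + (-2123.72)(109.00) = 4509892.12 mm³
X̄ = 5553068.58 / 43728.67 = 126.99 mm
Ȳ = 4509892.12 / 43728.67 = 103.13 mm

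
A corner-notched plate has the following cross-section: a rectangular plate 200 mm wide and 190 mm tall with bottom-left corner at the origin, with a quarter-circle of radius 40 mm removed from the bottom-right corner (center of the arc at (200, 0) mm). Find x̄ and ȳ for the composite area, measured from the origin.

x̄ = 97.16 mm, ȳ = 97.67 mm

plate: A = 200 × 190 = 38000.00, centroid at (100.00, 95.00).
removed quarter-circle: A = −¼π·40² = -1256.64, centroid at (183.02, 16.98).
ΣA = 36743.36 mm²
ΣAx̄ = (38000.00)(100.00) + (-1256.64)(183.02) = 3570005.92 mm³
ΣAȳ = (38000.00)(95.00) + (-1256.64)(16.98) = 3588666.67 mm³
x̄ = 3570005.92 / 36743.36 = 97.16 mm
ȳ = 3588666.67 / 36743.36 = 97.67 mm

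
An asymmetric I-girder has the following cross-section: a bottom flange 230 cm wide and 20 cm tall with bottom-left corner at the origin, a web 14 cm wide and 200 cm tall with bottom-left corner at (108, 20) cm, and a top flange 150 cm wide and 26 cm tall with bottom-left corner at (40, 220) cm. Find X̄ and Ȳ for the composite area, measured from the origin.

bottom flange: A = 230 × 20 = 4600.00, centroid at (115.00, 10.00).
web: A = 14 × 200 = 2800.00, centroid at (115.00, 120.00).
top flange: A = 150 × 26 = 3900.00, centroid at (115.00, 233.00).
ΣA = 11300.00 cm², ΣAX̄ = 1299500.00 cm³, ΣAȲ = 1290700.00 cm³.
X̄ = 1299500.00/11300.00 = 115.00 cm; Ȳ = 1290700.00/11300.00 = 114.22 cm.

X̄ = 115.00 cm, Ȳ = 114.22 cm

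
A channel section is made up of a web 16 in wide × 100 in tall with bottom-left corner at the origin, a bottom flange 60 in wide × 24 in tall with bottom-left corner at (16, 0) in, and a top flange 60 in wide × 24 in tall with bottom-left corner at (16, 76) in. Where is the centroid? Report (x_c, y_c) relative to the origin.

web: A = 16 × 100 = 1600.00, centroid at (8.00, 50.00).
bottom flange: A = 60 × 24 = 1440.00, centroid at (46.00, 12.00).
top flange: A = 60 × 24 = 1440.00, centroid at (46.00, 88.00).
ΣA = 4480.00 in², ΣAx_c = 145280.00 in³, ΣAy_c = 224000.00 in³.
x_c = 145280.00/4480.00 = 32.43 in; y_c = 224000.00/4480.00 = 50.00 in.

x_c = 32.43 in, y_c = 50.00 in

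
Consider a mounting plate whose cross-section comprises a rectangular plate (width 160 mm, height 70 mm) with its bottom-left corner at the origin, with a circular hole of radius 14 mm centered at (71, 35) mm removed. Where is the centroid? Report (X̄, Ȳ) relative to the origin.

Part | A | x̄ᵢ | ȳᵢ | A·x̄ᵢ | A·ȳᵢ
plate | 11200.00 | 80.00 | 35.00 | 896000.00 | 392000.00
hole | -615.75 | 71.00 | 35.00 | -43718.40 | -21551.33
Σ | 10584.25 |  |  | 852281.60 | 370448.67
X̄ = 852281.60 / 10584.25 = 80.52 mm
Ȳ = 370448.67 / 10584.25 = 35.00 mm

X̄ = 80.52 mm, Ȳ = 35.00 mm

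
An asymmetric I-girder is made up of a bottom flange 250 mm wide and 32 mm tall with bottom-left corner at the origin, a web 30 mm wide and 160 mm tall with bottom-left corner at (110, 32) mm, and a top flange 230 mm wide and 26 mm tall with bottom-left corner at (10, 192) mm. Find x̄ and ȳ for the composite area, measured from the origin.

Part | A | x̄ᵢ | ȳᵢ | A·x̄ᵢ | A·ȳᵢ
bottom flange | 8000.00 | 125.00 | 16.00 | 1000000.00 | 128000.00
web | 4800.00 | 125.00 | 112.00 | 600000.00 | 537600.00
top flange | 5980.00 | 125.00 | 205.00 | 747500.00 | 1225900.00
Σ | 18780.00 |  |  | 2347500.00 | 1891500.00
x̄ = 2347500.00 / 18780.00 = 125.00 mm
ȳ = 1891500.00 / 18780.00 = 100.72 mm

x̄ = 125.00 mm, ȳ = 100.72 mm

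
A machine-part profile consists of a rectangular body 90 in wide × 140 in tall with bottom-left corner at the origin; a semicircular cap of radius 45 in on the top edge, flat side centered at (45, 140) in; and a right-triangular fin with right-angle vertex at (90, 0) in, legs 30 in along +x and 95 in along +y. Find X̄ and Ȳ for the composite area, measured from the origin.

rectangular body: A = 90 × 140 = 12600.00, centroid at (45.00, 70.00).
semicircular top: A = ½π·45² = 3180.86, centroid at (45.00, 159.10).
triangular fin: A = ½·30·95 = 1425.00, centroid at (100.00, 31.67).
ΣA = 17205.86 in², ΣAX̄ = 852638.82 in³, ΣAȲ = 1433195.76 in³.
X̄ = 852638.82/17205.86 = 49.56 in; Ȳ = 1433195.76/17205.86 = 83.30 in.

X̄ = 49.56 in, Ȳ = 83.30 in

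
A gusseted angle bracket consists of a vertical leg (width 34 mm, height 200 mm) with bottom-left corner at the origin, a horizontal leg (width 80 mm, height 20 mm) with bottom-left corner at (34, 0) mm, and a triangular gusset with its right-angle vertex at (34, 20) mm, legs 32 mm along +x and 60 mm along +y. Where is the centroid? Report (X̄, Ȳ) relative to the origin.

vertical leg: A = 34 × 200 = 6800.00, centroid at (17.00, 100.00).
horizontal leg: A = 80 × 20 = 1600.00, centroid at (74.00, 10.00).
gusset: A = ½·32·60 = 960.00, centroid at (44.67, 40.00).
ΣA = 9360.00 mm²
ΣAX̄ = (6800.00)(17.00) + (1600.00)(74.00) + (960.00)(44.67) = 276880.00 mm³
ΣAȲ = (6800.00)(100.00) + (1600.00)(10.00) + (960.00)(40.00) = 734400.00 mm³
X̄ = 276880.00 / 9360.00 = 29.58 mm
Ȳ = 734400.00 / 9360.00 = 78.46 mm

X̄ = 29.58 mm, Ȳ = 78.46 mm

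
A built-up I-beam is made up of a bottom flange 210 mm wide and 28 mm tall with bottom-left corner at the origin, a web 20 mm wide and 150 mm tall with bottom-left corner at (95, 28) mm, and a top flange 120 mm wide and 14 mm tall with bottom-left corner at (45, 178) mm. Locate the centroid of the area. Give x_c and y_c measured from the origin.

Part | A | x̄ᵢ | ȳᵢ | A·x̄ᵢ | A·ȳᵢ
bottom flange | 5880.00 | 105.00 | 14.00 | 617400.00 | 82320.00
web | 3000.00 | 105.00 | 103.00 | 315000.00 | 309000.00
top flange | 1680.00 | 105.00 | 185.00 | 176400.00 | 310800.00
Σ | 10560.00 |  |  | 1108800.00 | 702120.00
x_c = 1108800.00 / 10560.00 = 105.00 mm
y_c = 702120.00 / 10560.00 = 66.49 mm

x_c = 105.00 mm, y_c = 66.49 mm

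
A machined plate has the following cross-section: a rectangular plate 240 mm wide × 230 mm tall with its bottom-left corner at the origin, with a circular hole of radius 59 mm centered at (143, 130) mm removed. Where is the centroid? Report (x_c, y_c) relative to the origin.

x_c = 114.32 mm, y_c = 111.29 mm

plate: A = 240 × 230 = 55200.00, centroid at (120.00, 115.00).
hole: A = −π·59² = -10935.88, centroid at (143.00, 130.00).
ΣA = 44264.12 mm², ΣAx_c = 5060168.58 mm³, ΣAy_c = 4926335.08 mm³.
x_c = 5060168.58/44264.12 = 114.32 mm; y_c = 4926335.08/44264.12 = 111.29 mm.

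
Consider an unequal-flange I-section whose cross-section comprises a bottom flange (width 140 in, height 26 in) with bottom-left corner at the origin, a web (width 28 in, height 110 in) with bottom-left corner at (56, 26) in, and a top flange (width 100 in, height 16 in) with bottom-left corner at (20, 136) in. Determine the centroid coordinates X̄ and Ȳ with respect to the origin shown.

Part | A | x̄ᵢ | ȳᵢ | A·x̄ᵢ | A·ȳᵢ
bottom flange | 3640.00 | 70.00 | 13.00 | 254800.00 | 47320.00
web | 3080.00 | 70.00 | 81.00 | 215600.00 | 249480.00
top flange | 1600.00 | 70.00 | 144.00 | 112000.00 | 230400.00
Σ | 8320.00 |  |  | 582400.00 | 527200.00
X̄ = 582400.00 / 8320.00 = 70.00 in
Ȳ = 527200.00 / 8320.00 = 63.37 in

X̄ = 70.00 in, Ȳ = 63.37 in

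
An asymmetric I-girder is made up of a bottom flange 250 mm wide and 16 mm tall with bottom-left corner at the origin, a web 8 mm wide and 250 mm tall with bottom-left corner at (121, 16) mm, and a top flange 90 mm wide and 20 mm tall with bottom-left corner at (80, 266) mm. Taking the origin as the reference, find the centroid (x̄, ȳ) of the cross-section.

x̄ = 125.00 mm, ȳ = 103.95 mm

bottom flange: A = 250 × 16 = 4000.00, centroid at (125.00, 8.00).
web: A = 8 × 250 = 2000.00, centroid at (125.00, 141.00).
top flange: A = 90 × 20 = 1800.00, centroid at (125.00, 276.00).
ΣA = 7800.00 mm²
ΣAx̄ = (4000.00)(125.00) + (2000.00)(125.00) + (1800.00)(125.00) = 975000.00 mm³
ΣAȳ = (4000.00)(8.00) + (2000.00)(141.00) + (1800.00)(276.00) = 810800.00 mm³
x̄ = 975000.00 / 7800.00 = 125.00 mm
ȳ = 810800.00 / 7800.00 = 103.95 mm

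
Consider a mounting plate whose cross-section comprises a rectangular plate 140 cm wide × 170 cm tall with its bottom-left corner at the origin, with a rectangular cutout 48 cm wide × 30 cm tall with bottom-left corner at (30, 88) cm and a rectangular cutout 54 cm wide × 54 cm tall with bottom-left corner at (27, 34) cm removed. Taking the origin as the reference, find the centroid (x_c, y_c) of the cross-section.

plate: A = 140 × 170 = 23800.00, centroid at (70.00, 85.00).
hole 1: A = −(48 × 30) = -1440.00, centroid at (54.00, 103.00).
hole 2: A = −(54 × 54) = -2916.00, centroid at (54.00, 61.00).
ΣA = 19444.00 cm², ΣAx_c = 1430776.00 cm³, ΣAy_c = 1696804.00 cm³.
x_c = 1430776.00/19444.00 = 73.58 cm; y_c = 1696804.00/19444.00 = 87.27 cm.

x_c = 73.58 cm, y_c = 87.27 cm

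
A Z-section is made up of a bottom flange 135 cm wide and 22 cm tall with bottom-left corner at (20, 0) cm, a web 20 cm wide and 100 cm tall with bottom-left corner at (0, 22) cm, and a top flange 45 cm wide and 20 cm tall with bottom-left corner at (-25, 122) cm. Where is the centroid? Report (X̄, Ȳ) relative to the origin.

Part | A | x̄ᵢ | ȳᵢ | A·x̄ᵢ | A·ȳᵢ
bottom flange | 2970.00 | 87.50 | 11.00 | 259875.00 | 32670.00
web | 2000.00 | 10.00 | 72.00 | 20000.00 | 144000.00
top flange | 900.00 | -2.50 | 132.00 | -2250.00 | 118800.00
Σ | 5870.00 |  |  | 277625.00 | 295470.00
X̄ = 277625.00 / 5870.00 = 47.30 cm
Ȳ = 295470.00 / 5870.00 = 50.34 cm

X̄ = 47.30 cm, Ȳ = 50.34 cm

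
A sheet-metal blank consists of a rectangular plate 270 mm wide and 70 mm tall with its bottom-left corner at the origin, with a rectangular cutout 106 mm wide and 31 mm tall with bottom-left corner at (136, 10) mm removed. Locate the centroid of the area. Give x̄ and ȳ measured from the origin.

x̄ = 123.64 mm, ȳ = 37.00 mm

plate: A = 270 × 70 = 18900.00, centroid at (135.00, 35.00).
hole: A = −(106 × 31) = -3286.00, centroid at (189.00, 25.50).
ΣA = 15614.00 mm²
ΣAx̄ = (18900.00)(135.00) + (-3286.00)(189.00) = 1930446.00 mm³
ΣAȳ = (18900.00)(35.00) + (-3286.00)(25.50) = 577707.00 mm³
x̄ = 1930446.00 / 15614.00 = 123.64 mm
ȳ = 577707.00 / 15614.00 = 37.00 mm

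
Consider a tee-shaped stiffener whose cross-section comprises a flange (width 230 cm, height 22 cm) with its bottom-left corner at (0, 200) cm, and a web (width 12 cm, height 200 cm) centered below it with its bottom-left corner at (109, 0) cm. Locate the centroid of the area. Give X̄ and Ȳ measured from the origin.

Part | A | x̄ᵢ | ȳᵢ | A·x̄ᵢ | A·ȳᵢ
web | 2400.00 | 115.00 | 100.00 | 276000.00 | 240000.00
flange | 5060.00 | 115.00 | 211.00 | 581900.00 | 1067660.00
Σ | 7460.00 |  |  | 857900.00 | 1307660.00
X̄ = 857900.00 / 7460.00 = 115.00 cm
Ȳ = 1307660.00 / 7460.00 = 175.29 cm

X̄ = 115.00 cm, Ȳ = 175.29 cm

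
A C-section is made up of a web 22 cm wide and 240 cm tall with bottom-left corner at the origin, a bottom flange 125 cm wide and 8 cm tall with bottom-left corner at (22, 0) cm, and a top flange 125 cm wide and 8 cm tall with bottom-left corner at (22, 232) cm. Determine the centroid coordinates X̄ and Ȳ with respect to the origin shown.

web: A = 22 × 240 = 5280.00, centroid at (11.00, 120.00).
bottom flange: A = 125 × 8 = 1000.00, centroid at (84.50, 4.00).
top flange: A = 125 × 8 = 1000.00, centroid at (84.50, 236.00).
ΣA = 7280.00 cm², ΣAX̄ = 227080.00 cm³, ΣAȲ = 873600.00 cm³.
X̄ = 227080.00/7280.00 = 31.19 cm; Ȳ = 873600.00/7280.00 = 120.00 cm.

X̄ = 31.19 cm, Ȳ = 120.00 cm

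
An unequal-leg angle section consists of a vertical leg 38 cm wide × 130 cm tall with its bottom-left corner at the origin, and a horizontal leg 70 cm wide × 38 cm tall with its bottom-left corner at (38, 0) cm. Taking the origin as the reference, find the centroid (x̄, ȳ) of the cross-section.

vertical leg: A = 38 × 130 = 4940.00, centroid at (19.00, 65.00).
horizontal leg: A = 70 × 38 = 2660.00, centroid at (73.00, 19.00).
ΣA = 7600.00 cm², ΣAx̄ = 288040.00 cm³, ΣAȳ = 371640.00 cm³.
x̄ = 288040.00/7600.00 = 37.90 cm; ȳ = 371640.00/7600.00 = 48.90 cm.

x̄ = 37.90 cm, ȳ = 48.90 cm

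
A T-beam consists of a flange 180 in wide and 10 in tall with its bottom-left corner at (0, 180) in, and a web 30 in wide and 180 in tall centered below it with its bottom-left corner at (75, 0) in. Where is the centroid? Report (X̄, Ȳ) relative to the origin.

X̄ = 90.00 in, Ȳ = 113.75 in

web: A = 30 × 180 = 5400.00, centroid at (90.00, 90.00).
flange: A = 180 × 10 = 1800.00, centroid at (90.00, 185.00).
ΣA = 7200.00 in², ΣAX̄ = 648000.00 in³, ΣAȲ = 819000.00 in³.
X̄ = 648000.00/7200.00 = 90.00 in; Ȳ = 819000.00/7200.00 = 113.75 in.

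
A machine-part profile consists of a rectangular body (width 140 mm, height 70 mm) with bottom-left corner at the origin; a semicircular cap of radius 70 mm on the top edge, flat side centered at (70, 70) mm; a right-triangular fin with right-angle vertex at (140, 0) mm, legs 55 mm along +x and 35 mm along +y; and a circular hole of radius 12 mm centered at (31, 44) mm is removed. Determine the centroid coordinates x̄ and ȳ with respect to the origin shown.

rectangular body: A = 140 × 70 = 9800.00, centroid at (70.00, 35.00).
semicircular top: A = ½π·70² = 7696.90, centroid at (70.00, 99.71).
triangular fin: A = ½·55·35 = 962.50, centroid at (158.33, 11.67).
hole: A = −π·12² = -452.39, centroid at (31.00, 44.00).
ΣA = 18007.01 mm², ΣAx̄ = 1363154.90 mm³, ΣAȳ = 1101773.84 mm³.
x̄ = 1363154.90/18007.01 = 75.70 mm; ȳ = 1101773.84/18007.01 = 61.19 mm.

x̄ = 75.70 mm, ȳ = 61.19 mm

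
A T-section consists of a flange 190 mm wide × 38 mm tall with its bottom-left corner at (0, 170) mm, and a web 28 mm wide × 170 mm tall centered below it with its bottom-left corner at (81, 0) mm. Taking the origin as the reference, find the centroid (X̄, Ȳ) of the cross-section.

web: A = 28 × 170 = 4760.00, centroid at (95.00, 85.00).
flange: A = 190 × 38 = 7220.00, centroid at (95.00, 189.00).
ΣA = 11980.00 mm², ΣAX̄ = 1138100.00 mm³, ΣAȲ = 1769180.00 mm³.
X̄ = 1138100.00/11980.00 = 95.00 mm; Ȳ = 1769180.00/11980.00 = 147.68 mm.

X̄ = 95.00 mm, Ȳ = 147.68 mm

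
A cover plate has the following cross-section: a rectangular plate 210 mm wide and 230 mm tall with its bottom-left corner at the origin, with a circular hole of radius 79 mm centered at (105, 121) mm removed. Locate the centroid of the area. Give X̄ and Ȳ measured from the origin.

plate: A = 210 × 230 = 48300.00, centroid at (105.00, 115.00).
hole: A = −π·79² = -19606.68, centroid at (105.00, 121.00).
ΣA = 28693.32 mm²
ΣAX̄ = (48300.00)(105.00) + (-19606.68)(105.00) = 3012798.63 mm³
ΣAȲ = (48300.00)(115.00) + (-19606.68)(121.00) = 3182091.75 mm³
X̄ = 3012798.63 / 28693.32 = 105.00 mm
Ȳ = 3182091.75 / 28693.32 = 110.90 mm

X̄ = 105.00 mm, Ȳ = 110.90 mm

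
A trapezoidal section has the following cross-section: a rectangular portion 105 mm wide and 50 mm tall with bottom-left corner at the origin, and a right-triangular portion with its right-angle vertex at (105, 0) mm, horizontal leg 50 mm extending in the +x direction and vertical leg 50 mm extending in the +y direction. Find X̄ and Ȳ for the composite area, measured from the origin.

X̄ = 65.80 mm, Ȳ = 23.40 mm

rectangular portion: A = 105 × 50 = 5250.00, centroid at (52.50, 25.00).
triangular portion: A = ½·50·50 = 1250.00, centroid at (121.67, 16.67).
ΣA = 6500.00 mm²
ΣAX̄ = (5250.00)(52.50) + (1250.00)(121.67) = 427708.33 mm³
ΣAȲ = (5250.00)(25.00) + (1250.00)(16.67) = 152083.33 mm³
X̄ = 427708.33 / 6500.00 = 65.80 mm
Ȳ = 152083.33 / 6500.00 = 23.40 mm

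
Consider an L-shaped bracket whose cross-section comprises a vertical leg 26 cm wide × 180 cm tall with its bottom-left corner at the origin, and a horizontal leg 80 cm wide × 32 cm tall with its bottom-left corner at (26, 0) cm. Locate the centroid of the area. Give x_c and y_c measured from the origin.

vertical leg: A = 26 × 180 = 4680.00, centroid at (13.00, 90.00).
horizontal leg: A = 80 × 32 = 2560.00, centroid at (66.00, 16.00).
ΣA = 7240.00 cm², ΣAx_c = 229800.00 cm³, ΣAy_c = 462160.00 cm³.
x_c = 229800.00/7240.00 = 31.74 cm; y_c = 462160.00/7240.00 = 63.83 cm.

x_c = 31.74 cm, y_c = 63.83 cm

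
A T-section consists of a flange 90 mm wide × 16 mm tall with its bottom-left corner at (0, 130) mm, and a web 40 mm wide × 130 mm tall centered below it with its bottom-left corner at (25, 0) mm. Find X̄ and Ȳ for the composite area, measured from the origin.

X̄ = 45.00 mm, Ȳ = 80.83 mm

web: A = 40 × 130 = 5200.00, centroid at (45.00, 65.00).
flange: A = 90 × 16 = 1440.00, centroid at (45.00, 138.00).
ΣA = 6640.00 mm²
ΣAX̄ = (5200.00)(45.00) + (1440.00)(45.00) = 298800.00 mm³
ΣAȲ = (5200.00)(65.00) + (1440.00)(138.00) = 536720.00 mm³
X̄ = 298800.00 / 6640.00 = 45.00 mm
Ȳ = 536720.00 / 6640.00 = 80.83 mm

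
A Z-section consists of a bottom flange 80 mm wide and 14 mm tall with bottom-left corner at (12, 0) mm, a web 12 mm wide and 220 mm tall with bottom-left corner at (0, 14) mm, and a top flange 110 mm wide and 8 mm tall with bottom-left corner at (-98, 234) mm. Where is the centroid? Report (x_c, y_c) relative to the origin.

x_c = 7.81 mm, y_c = 117.38 mm

bottom flange: A = 80 × 14 = 1120.00, centroid at (52.00, 7.00).
web: A = 12 × 220 = 2640.00, centroid at (6.00, 124.00).
top flange: A = 110 × 8 = 880.00, centroid at (-43.00, 238.00).
ΣA = 4640.00 mm², ΣAx_c = 36240.00 mm³, ΣAy_c = 544640.00 mm³.
x_c = 36240.00/4640.00 = 7.81 mm; y_c = 544640.00/4640.00 = 117.38 mm.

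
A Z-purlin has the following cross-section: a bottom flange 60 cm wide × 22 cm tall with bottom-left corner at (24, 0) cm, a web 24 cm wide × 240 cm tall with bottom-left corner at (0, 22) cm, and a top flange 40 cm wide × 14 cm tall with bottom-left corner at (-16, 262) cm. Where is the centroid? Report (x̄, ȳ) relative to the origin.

bottom flange: A = 60 × 22 = 1320.00, centroid at (54.00, 11.00).
web: A = 24 × 240 = 5760.00, centroid at (12.00, 142.00).
top flange: A = 40 × 14 = 560.00, centroid at (4.00, 269.00).
ΣA = 7640.00 cm²
ΣAx̄ = (1320.00)(54.00) + (5760.00)(12.00) + (560.00)(4.00) = 142640.00 cm³
ΣAȳ = (1320.00)(11.00) + (5760.00)(142.00) + (560.00)(269.00) = 983080.00 cm³
x̄ = 142640.00 / 7640.00 = 18.67 cm
ȳ = 983080.00 / 7640.00 = 128.68 cm

x̄ = 18.67 cm, ȳ = 128.68 cm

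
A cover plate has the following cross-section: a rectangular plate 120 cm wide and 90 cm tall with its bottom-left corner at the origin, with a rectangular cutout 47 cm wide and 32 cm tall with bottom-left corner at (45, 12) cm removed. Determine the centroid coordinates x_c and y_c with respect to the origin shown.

Part | A | x̄ᵢ | ȳᵢ | A·x̄ᵢ | A·ȳᵢ
plate | 10800.00 | 60.00 | 45.00 | 648000.00 | 486000.00
hole | -1504.00 | 68.50 | 28.00 | -103024.00 | -42112.00
Σ | 9296.00 |  |  | 544976.00 | 443888.00
x_c = 544976.00 / 9296.00 = 58.62 cm
y_c = 443888.00 / 9296.00 = 47.75 cm

x_c = 58.62 cm, y_c = 47.75 cm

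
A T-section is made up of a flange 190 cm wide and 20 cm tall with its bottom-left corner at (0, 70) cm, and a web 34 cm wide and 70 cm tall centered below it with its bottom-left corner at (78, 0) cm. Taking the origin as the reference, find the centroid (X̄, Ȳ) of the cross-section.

web: A = 34 × 70 = 2380.00, centroid at (95.00, 35.00).
flange: A = 190 × 20 = 3800.00, centroid at (95.00, 80.00).
ΣA = 6180.00 cm²
ΣAX̄ = (2380.00)(95.00) + (3800.00)(95.00) = 587100.00 cm³
ΣAȲ = (2380.00)(35.00) + (3800.00)(80.00) = 387300.00 cm³
X̄ = 587100.00 / 6180.00 = 95.00 cm
Ȳ = 387300.00 / 6180.00 = 62.67 cm

X̄ = 95.00 cm, Ȳ = 62.67 cm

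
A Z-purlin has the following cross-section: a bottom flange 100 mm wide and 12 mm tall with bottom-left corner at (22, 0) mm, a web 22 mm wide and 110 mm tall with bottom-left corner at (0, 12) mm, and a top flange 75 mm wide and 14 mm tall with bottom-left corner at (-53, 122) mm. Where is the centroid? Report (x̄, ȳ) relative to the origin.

bottom flange: A = 100 × 12 = 1200.00, centroid at (72.00, 6.00).
web: A = 22 × 110 = 2420.00, centroid at (11.00, 67.00).
top flange: A = 75 × 14 = 1050.00, centroid at (-15.50, 129.00).
ΣA = 4670.00 mm²
ΣAx̄ = (1200.00)(72.00) + (2420.00)(11.00) + (1050.00)(-15.50) = 96745.00 mm³
ΣAȳ = (1200.00)(6.00) + (2420.00)(67.00) + (1050.00)(129.00) = 304790.00 mm³
x̄ = 96745.00 / 4670.00 = 20.72 mm
ȳ = 304790.00 / 4670.00 = 65.27 mm

x̄ = 20.72 mm, ȳ = 65.27 mm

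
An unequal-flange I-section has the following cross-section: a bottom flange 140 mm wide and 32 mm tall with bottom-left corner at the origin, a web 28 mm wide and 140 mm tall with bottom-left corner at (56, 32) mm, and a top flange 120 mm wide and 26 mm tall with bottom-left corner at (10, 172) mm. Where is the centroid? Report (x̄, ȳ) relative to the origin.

bottom flange: A = 140 × 32 = 4480.00, centroid at (70.00, 16.00).
web: A = 28 × 140 = 3920.00, centroid at (70.00, 102.00).
top flange: A = 120 × 26 = 3120.00, centroid at (70.00, 185.00).
ΣA = 11520.00 mm²
ΣAx̄ = (4480.00)(70.00) + (3920.00)(70.00) + (3120.00)(70.00) = 806400.00 mm³
ΣAȳ = (4480.00)(16.00) + (3920.00)(102.00) + (3120.00)(185.00) = 1048720.00 mm³
x̄ = 806400.00 / 11520.00 = 70.00 mm
ȳ = 1048720.00 / 11520.00 = 91.03 mm

x̄ = 70.00 mm, ȳ = 91.03 mm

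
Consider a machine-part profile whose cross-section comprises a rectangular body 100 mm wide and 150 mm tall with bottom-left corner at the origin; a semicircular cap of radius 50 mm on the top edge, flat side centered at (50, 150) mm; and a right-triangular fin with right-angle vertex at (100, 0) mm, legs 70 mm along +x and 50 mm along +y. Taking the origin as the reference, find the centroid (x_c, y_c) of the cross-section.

x_c = 56.21 mm, y_c = 88.34 mm

Part | A | x̄ᵢ | ȳᵢ | A·x̄ᵢ | A·ȳᵢ
rectangular body | 15000.00 | 50.00 | 75.00 | 750000.00 | 1125000.00
semicircular top | 3926.99 | 50.00 | 171.22 | 196349.54 | 672381.96
triangular fin | 1750.00 | 123.33 | 16.67 | 215833.33 | 29166.67
Σ | 20676.99 |  |  | 1162182.87 | 1826548.62
x_c = 1162182.87 / 20676.99 = 56.21 mm
y_c = 1826548.62 / 20676.99 = 88.34 mm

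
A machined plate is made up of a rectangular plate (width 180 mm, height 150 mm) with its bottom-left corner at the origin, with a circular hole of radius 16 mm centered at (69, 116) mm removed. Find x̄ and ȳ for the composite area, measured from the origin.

Part | A | x̄ᵢ | ȳᵢ | A·x̄ᵢ | A·ȳᵢ
plate | 27000.00 | 90.00 | 75.00 | 2430000.00 | 2025000.00
hole | -804.25 | 69.00 | 116.00 | -55493.09 | -93292.74
Σ | 26195.75 |  |  | 2374506.91 | 1931707.26
x̄ = 2374506.91 / 26195.75 = 90.64 mm
ȳ = 1931707.26 / 26195.75 = 73.74 mm

x̄ = 90.64 mm, ȳ = 73.74 mm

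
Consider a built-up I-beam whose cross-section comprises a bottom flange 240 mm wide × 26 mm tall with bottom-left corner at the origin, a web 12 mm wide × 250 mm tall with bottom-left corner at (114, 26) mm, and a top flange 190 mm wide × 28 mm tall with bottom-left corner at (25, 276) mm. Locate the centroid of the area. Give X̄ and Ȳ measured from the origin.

X̄ = 120.00 mm, Ȳ = 142.65 mm

bottom flange: A = 240 × 26 = 6240.00, centroid at (120.00, 13.00).
web: A = 12 × 250 = 3000.00, centroid at (120.00, 151.00).
top flange: A = 190 × 28 = 5320.00, centroid at (120.00, 290.00).
ΣA = 14560.00 mm²
ΣAX̄ = (6240.00)(120.00) + (3000.00)(120.00) + (5320.00)(120.00) = 1747200.00 mm³
ΣAȲ = (6240.00)(13.00) + (3000.00)(151.00) + (5320.00)(290.00) = 2076920.00 mm³
X̄ = 1747200.00 / 14560.00 = 120.00 mm
Ȳ = 2076920.00 / 14560.00 = 142.65 mm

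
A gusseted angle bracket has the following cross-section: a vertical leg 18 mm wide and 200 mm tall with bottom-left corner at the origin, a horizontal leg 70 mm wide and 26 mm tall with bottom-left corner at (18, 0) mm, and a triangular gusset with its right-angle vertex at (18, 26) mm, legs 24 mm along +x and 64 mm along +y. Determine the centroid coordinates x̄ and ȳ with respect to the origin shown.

x̄ = 24.05 mm, ȳ = 67.88 mm

vertical leg: A = 18 × 200 = 3600.00, centroid at (9.00, 100.00).
horizontal leg: A = 70 × 26 = 1820.00, centroid at (53.00, 13.00).
gusset: A = ½·24·64 = 768.00, centroid at (26.00, 47.33).
ΣA = 6188.00 mm²
ΣAx̄ = (3600.00)(9.00) + (1820.00)(53.00) + (768.00)(26.00) = 148828.00 mm³
ΣAȳ = (3600.00)(100.00) + (1820.00)(13.00) + (768.00)(47.33) = 420012.00 mm³
x̄ = 148828.00 / 6188.00 = 24.05 mm
ȳ = 420012.00 / 6188.00 = 67.88 mm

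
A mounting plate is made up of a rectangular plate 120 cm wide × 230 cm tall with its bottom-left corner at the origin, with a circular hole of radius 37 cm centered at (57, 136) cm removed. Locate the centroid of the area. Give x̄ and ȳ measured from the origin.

x̄ = 60.55 cm, ȳ = 111.12 cm

plate: A = 120 × 230 = 27600.00, centroid at (60.00, 115.00).
hole: A = −π·37² = -4300.84, centroid at (57.00, 136.00).
ΣA = 23299.16 cm²
ΣAx̄ = (27600.00)(60.00) + (-4300.84)(57.00) = 1410852.10 cm³
ΣAȳ = (27600.00)(115.00) + (-4300.84)(136.00) = 2589085.71 cm³
x̄ = 1410852.10 / 23299.16 = 60.55 cm
ȳ = 2589085.71 / 23299.16 = 111.12 cm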